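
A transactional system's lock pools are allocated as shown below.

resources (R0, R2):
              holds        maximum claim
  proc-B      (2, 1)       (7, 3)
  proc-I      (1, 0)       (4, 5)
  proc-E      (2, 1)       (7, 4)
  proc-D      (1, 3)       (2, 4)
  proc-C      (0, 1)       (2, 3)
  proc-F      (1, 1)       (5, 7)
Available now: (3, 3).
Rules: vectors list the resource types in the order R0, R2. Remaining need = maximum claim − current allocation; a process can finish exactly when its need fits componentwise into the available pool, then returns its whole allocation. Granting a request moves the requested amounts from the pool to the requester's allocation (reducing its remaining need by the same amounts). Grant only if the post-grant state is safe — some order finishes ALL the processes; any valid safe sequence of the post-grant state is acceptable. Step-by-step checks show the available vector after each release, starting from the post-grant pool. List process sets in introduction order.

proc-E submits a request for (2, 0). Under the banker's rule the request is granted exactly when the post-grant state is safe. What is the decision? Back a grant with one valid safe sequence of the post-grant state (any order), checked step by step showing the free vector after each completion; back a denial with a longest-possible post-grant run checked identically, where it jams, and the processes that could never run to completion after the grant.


DENY. Granting would leave the state unsafe.
Key observation: after proc-D, proc-C complete, (2, 7) is the best the pool ever gets, yet each leftover process wants more R0.
Pretend the grant happened; the run proc-D, proc-C goes as far as possible. Step-by-step check:
  pool = (1, 3)
  proc-D needs (1, 1) <= (1, 3) -> finishes; pool += (1, 3) = (2, 6)
  proc-C needs (2, 2) <= (2, 6) -> finishes; pool += (0, 1) = (2, 7)
  proc-B still needs (5, 2) but only (2, 7) is free — short on R0
  proc-I still needs (3, 5) but only (2, 7) is free — short on R0
  proc-E still needs (3, 3) but only (2, 7) is free — short on R0
  proc-F still needs (4, 6) but only (2, 7) is free — short on R0
Processes that could never finish after the grant: proc-B, proc-I, proc-E and proc-F.


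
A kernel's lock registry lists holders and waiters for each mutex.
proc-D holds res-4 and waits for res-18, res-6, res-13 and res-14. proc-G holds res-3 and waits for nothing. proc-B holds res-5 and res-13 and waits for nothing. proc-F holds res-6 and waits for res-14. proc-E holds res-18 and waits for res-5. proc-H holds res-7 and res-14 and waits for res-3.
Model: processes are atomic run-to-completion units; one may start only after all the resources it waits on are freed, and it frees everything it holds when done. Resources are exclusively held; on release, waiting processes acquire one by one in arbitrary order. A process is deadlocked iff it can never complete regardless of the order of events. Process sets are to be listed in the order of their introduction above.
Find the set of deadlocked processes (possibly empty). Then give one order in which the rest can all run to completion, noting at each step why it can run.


No process is deadlocked.
Key observation: the wait relation is loop-free; peeling off processes with no waits unwinds the whole state.
A valid finishing order for the others: proc-G, proc-B, proc-E, proc-H, proc-F, proc-D.
Verifying each step:
  proc-G: no waits; runs immediately, freeing res-3
  proc-B: no waits; runs immediately, freeing res-5 and res-13
  run proc-E (all its waits — res-5 — are resolved); releases res-18
  run proc-H (all its waits — res-3 — are resolved); releases res-7 and res-14
  run proc-F (all its waits — res-14 — are resolved); releases res-6
  run proc-D (all its waits — res-18, res-6, res-13 and res-14 — are resolved); releases res-4


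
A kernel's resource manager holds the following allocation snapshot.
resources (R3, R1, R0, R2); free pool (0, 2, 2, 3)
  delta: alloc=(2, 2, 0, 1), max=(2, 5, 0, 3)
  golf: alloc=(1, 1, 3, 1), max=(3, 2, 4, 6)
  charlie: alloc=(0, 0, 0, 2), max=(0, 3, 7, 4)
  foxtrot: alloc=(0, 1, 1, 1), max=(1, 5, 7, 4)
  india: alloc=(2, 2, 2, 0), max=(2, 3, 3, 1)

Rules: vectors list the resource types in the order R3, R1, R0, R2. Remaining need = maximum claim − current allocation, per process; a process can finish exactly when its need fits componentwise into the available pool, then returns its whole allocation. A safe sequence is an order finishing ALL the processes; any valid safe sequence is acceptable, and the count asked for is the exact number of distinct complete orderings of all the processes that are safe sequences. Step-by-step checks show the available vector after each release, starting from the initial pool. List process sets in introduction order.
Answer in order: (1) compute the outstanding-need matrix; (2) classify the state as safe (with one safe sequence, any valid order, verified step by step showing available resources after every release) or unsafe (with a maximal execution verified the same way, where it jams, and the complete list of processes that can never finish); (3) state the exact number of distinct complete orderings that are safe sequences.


(1) Need matrix, components ordered R3, R1, R0, R2:
  delta: (0, 3, 0, 2)
  golf: (2, 1, 1, 5)
  charlie: (0, 3, 7, 2)
  foxtrot: (1, 4, 6, 3)
  india: (0, 1, 1, 1)
(2) UNSAFE — no complete ordering exists.
Key observation: after india, delta the pool peaks at (4, 6, 4, 4), and each blocked process is short somewhere: golf on R2; charlie on R0; foxtrot on R0.
A maximal execution: india, delta — then nothing else fits. Step-by-step check:
  pool = (0, 2, 2, 3)
  india needs (0, 1, 1, 1) <= (0, 2, 2, 3) -> finishes; pool += (2, 2, 2, 0) = (2, 4, 4, 3)
  delta needs (0, 3, 0, 2) <= (2, 4, 4, 3) -> finishes; pool += (2, 2, 0, 1) = (4, 6, 4, 4)
  golf cannot run: need (2, 1, 1, 5) vs free (4, 6, 4, 4) (insufficient R2)
  charlie cannot run: need (0, 3, 7, 2) vs free (4, 6, 4, 4) (insufficient R0)
  foxtrot cannot run: need (1, 4, 6, 3) vs free (4, 6, 4, 4) (insufficient R0)
Permanently blocked: golf, charlie and foxtrot.
(3) Exactly 0 of the possible complete orderings are safe sequences.


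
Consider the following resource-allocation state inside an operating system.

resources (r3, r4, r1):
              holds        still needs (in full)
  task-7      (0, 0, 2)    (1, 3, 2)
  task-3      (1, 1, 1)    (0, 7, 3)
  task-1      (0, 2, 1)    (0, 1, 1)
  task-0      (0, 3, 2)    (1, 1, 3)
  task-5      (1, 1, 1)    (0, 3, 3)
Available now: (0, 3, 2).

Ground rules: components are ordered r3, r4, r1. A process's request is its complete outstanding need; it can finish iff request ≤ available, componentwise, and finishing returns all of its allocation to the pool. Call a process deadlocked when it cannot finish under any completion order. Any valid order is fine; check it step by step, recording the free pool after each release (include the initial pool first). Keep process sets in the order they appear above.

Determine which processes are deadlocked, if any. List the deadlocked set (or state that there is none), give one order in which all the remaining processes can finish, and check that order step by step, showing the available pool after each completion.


Nothing here is deadlocked.
Key observation: the pool covers task-1 at once, and every later process fits after earlier releases.
A valid finishing order for the others: task-1, task-5, task-0, task-3, task-7. Step-by-step check:
  pool = (0, 3, 2)
  run task-1 (needs (0, 1, 1), free (0, 3, 2)); after release of (0, 2, 1) the pool is (0, 5, 3)
  run task-5 (needs (0, 3, 3), free (0, 5, 3)); after release of (1, 1, 1) the pool is (1, 6, 4)
  run task-0 (needs (1, 1, 3), free (1, 6, 4)); after release of (0, 3, 2) the pool is (1, 9, 6)
  run task-3 (needs (0, 7, 3), free (1, 9, 6)); after release of (1, 1, 1) the pool is (2, 10, 7)
  run task-7 (needs (1, 3, 2), free (2, 10, 7)); after release of (0, 0, 2) the pool is (2, 10, 9)


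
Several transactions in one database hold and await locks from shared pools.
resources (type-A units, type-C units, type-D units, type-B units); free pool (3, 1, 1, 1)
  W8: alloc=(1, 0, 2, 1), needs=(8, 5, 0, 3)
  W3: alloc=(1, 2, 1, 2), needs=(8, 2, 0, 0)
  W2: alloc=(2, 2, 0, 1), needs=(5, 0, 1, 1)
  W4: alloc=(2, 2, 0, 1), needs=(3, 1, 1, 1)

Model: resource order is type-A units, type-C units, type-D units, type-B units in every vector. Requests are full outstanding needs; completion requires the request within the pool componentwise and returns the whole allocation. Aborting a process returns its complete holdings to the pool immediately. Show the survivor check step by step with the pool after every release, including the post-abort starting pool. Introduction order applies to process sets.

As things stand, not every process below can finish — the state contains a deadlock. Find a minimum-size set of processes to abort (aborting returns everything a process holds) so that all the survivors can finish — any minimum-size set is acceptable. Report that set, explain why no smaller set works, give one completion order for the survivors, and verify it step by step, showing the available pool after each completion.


Abort W3.
Key observation: no ordering could ever have run W8 before the abort of W3; with (1, 2, 1, 2) back in the pool it fits at step 3.
Why nothing smaller works: aborting no one leaves the state deadlocked as given.
One survivor order: W4, W2, W8. Walking it through (post-abort pool first):
  pool = (4, 3, 2, 3)
  W4 needs (3, 1, 1, 1) <= (4, 3, 2, 3) -> finishes; pool += (2, 2, 0, 1) = (6, 5, 2, 4)
  W2 needs (5, 0, 1, 1) <= (6, 5, 2, 4) -> finishes; pool += (2, 2, 0, 1) = (8, 7, 2, 5)
  W8 needs (8, 5, 0, 3) <= (8, 7, 2, 5) -> finishes; pool += (1, 0, 2, 1) = (9, 7, 4, 6)


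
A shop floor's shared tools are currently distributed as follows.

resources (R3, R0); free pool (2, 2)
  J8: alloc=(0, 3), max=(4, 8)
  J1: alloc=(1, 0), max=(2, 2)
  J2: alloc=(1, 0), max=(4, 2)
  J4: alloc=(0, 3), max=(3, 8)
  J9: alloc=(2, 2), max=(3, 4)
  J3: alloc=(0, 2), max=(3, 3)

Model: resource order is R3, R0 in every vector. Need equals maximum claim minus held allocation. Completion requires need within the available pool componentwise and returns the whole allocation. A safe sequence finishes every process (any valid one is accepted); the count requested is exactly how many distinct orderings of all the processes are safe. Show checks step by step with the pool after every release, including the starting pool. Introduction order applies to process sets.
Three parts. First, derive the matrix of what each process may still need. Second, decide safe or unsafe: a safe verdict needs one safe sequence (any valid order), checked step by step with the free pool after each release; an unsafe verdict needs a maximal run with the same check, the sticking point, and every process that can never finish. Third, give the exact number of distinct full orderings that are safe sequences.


(1) Need matrix, components ordered R3, R0:
  J8: (4, 5)
  J1: (1, 2)
  J2: (3, 2)
  J4: (3, 5)
  J9: (1, 2)
  J3: (3, 1)
(2) SAFE. One safe sequence: J9, J3, J4, J8, J1, J2.
Key observation: the first exact fit in this order is J9 — it needs (1, 2) with (2, 2) free, meeting a requested resource to the last unit.
Walking it through:
  pool = (2, 2)
  J9: need (1, 2) fits (2, 2); releases (2, 2), pool now (4, 4)
  J3: need (3, 1) fits (4, 4); releases (0, 2), pool now (4, 6)
  J4: need (3, 5) fits (4, 6); releases (0, 3), pool now (4, 9)
  J8: need (4, 5) fits (4, 9); releases (0, 3), pool now (4, 12)
  J1: need (1, 2) fits (4, 12); releases (1, 0), pool now (5, 12)
  J2: need (3, 2) fits (5, 12); releases (1, 0), pool now (6, 12)
(3) Exactly 60 of the possible complete orderings are safe sequences.


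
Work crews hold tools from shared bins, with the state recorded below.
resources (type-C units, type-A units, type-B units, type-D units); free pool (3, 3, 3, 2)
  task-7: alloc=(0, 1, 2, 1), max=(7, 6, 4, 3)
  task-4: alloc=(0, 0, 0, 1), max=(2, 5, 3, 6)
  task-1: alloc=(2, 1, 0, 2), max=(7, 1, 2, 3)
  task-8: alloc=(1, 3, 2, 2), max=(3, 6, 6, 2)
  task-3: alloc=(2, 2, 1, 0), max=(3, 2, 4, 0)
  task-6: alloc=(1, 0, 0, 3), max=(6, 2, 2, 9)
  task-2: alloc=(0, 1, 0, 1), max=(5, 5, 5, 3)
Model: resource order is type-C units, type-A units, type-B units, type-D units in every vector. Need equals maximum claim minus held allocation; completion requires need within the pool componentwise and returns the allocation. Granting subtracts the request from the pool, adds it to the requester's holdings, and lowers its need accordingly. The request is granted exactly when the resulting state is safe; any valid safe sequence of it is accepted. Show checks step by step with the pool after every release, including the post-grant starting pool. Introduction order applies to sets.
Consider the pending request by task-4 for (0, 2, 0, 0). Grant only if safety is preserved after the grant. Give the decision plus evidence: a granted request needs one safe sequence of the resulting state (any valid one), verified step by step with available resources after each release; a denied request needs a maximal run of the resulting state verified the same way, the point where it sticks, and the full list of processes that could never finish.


GRANT: granting preserves safety; a valid post-grant sequence is task-3, task-1, task-8, task-7, task-6, task-4, task-2.
Key observation: the transfer keeps a workable pool ((3, 1, 3, 2)); task-3 starts the safe sequence.
Check on the post-grant state, step by step:
  pool = (3, 1, 3, 2)
  task-3 needs (1, 0, 3, 0) <= (3, 1, 3, 2) -> finishes; pool += (2, 2, 1, 0) = (5, 3, 4, 2)
  task-1 needs (5, 0, 2, 1) <= (5, 3, 4, 2) -> finishes; pool += (2, 1, 0, 2) = (7, 4, 4, 4)
  task-8 needs (2, 3, 4, 0) <= (7, 4, 4, 4) -> finishes; pool += (1, 3, 2, 2) = (8, 7, 6, 6)
  task-7 needs (7, 5, 2, 2) <= (8, 7, 6, 6) -> finishes; pool += (0, 1, 2, 1) = (8, 8, 8, 7)
  task-6 needs (5, 2, 2, 6) <= (8, 8, 8, 7) -> finishes; pool += (1, 0, 0, 3) = (9, 8, 8, 10)
  task-4 needs (2, 3, 3, 5) <= (9, 8, 8, 10) -> finishes; pool += (0, 2, 0, 1) = (9, 10, 8, 11)
  task-2 needs (5, 4, 5, 2) <= (9, 10, 8, 11) -> finishes; pool += (0, 1, 0, 1) = (9, 11, 8, 12)


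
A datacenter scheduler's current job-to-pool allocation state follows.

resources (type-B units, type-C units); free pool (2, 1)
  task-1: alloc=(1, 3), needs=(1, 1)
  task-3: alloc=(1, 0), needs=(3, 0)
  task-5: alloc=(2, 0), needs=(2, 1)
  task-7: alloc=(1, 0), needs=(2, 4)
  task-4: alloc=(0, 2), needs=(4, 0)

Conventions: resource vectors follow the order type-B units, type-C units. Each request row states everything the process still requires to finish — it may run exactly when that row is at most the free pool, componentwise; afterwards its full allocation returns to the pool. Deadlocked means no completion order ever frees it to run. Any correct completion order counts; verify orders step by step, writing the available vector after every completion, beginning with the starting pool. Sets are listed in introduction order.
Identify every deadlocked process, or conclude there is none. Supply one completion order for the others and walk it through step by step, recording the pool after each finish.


The deadlocked set is empty.
Key observation: task-5 fits the free pool immediately, and its release cascades until everyone finishes.
A valid finishing order for the others: task-5, task-1, task-3, task-4, task-7. Walking it through:
  pool = (2, 1)
  task-5: need (2, 1) fits (2, 1); releases (2, 0), pool now (4, 1)
  task-1: need (1, 1) fits (4, 1); releases (1, 3), pool now (5, 4)
  task-3: need (3, 0) fits (5, 4); releases (1, 0), pool now (6, 4)
  task-4: need (4, 0) fits (6, 4); releases (0, 2), pool now (6, 6)
  task-7: need (2, 4) fits (6, 6); releases (1, 0), pool now (7, 6)


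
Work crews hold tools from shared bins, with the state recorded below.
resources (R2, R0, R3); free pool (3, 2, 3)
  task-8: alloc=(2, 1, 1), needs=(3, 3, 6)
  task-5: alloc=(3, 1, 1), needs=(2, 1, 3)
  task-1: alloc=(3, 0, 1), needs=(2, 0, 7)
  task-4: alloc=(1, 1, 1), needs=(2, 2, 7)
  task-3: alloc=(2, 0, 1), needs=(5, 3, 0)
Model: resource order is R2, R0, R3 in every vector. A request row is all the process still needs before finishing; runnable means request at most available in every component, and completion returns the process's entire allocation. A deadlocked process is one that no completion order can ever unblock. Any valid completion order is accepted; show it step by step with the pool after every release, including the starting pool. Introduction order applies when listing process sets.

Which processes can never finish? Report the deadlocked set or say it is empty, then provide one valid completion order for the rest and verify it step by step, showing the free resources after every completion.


The deadlocked set is task-8, task-1 and task-4.
Key observation: no order helps: past task-5, task-3, the free pool tops out at (8, 3, 5), below what each blocked process needs in R3.
One completion order for the rest: task-5, task-3. Walking it through:
  pool = (3, 2, 3)
  run task-5 (needs (2, 1, 3), free (3, 2, 3)); after release of (3, 1, 1) the pool is (6, 3, 4)
  run task-3 (needs (5, 3, 0), free (6, 3, 4)); after release of (2, 0, 1) the pool is (8, 3, 5)
The blocked processes can never fit:
  task-8 cannot run: need (3, 3, 6) vs free (8, 3, 5) (insufficient R3)
  task-1 cannot run: need (2, 0, 7) vs free (8, 3, 5) (insufficient R3)
  task-4 cannot run: need (2, 2, 7) vs free (8, 3, 5) (insufficient R3)


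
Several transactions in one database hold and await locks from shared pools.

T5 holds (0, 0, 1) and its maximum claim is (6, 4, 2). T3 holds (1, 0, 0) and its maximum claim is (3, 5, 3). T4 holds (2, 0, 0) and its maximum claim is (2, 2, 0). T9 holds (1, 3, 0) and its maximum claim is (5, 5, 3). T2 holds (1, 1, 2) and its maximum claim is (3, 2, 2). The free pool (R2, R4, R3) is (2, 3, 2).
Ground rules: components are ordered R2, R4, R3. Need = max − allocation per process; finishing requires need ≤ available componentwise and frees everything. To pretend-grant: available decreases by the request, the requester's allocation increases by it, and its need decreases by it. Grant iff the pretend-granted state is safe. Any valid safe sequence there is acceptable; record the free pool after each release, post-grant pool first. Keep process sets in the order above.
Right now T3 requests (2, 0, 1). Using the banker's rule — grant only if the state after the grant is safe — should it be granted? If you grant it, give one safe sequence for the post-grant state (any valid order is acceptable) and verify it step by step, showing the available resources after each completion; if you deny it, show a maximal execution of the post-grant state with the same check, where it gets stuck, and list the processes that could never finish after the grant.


DENY. Granting would leave the state unsafe.
Key observation: after T4, T2 the pool peaks at (3, 4, 3), and each blocked process is short somewhere: T5 on R2; T3 on R4; T9 on R2.
On the post-grant state, T4, T2 is a maximal run — nothing extends it. Verifying each step:
  pool = (0, 3, 1)
  T4: need (0, 2, 0) fits (0, 3, 1); releases (2, 0, 0), pool now (2, 3, 1)
  T2: need (2, 1, 0) fits (2, 3, 1); releases (1, 1, 2), pool now (3, 4, 3)
  T5 still needs (6, 4, 1) but only (3, 4, 3) is free — short on R2
  T3 still needs (0, 5, 2) but only (3, 4, 3) is free — short on R4
  T9 still needs (4, 2, 3) but only (3, 4, 3) is free — short on R2
Processes that could never finish after the grant: T5, T3 and T9.


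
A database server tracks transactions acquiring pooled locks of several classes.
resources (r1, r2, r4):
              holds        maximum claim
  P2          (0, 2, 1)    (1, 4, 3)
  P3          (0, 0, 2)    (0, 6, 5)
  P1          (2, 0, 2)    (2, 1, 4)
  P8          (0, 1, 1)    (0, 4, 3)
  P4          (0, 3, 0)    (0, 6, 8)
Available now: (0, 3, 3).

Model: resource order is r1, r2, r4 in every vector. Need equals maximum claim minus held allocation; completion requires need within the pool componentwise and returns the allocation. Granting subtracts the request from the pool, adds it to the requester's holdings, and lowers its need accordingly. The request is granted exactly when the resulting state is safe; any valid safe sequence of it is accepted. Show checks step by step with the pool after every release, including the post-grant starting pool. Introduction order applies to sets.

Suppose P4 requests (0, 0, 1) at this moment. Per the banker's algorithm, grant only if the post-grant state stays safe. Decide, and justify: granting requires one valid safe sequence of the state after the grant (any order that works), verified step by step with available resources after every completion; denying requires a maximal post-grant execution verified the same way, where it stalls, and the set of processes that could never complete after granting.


GRANT. The post-grant state is safe; one safe sequence: P1, P2, P8, P3, P4.
Key observation: with (0, 3, 2) left after the transfer, P1 can run at once — the state stays safe.
Verifying the post-grant state step by step:
  pool = (0, 3, 2)
  P1: need (0, 1, 2) fits (0, 3, 2); releases (2, 0, 2), pool now (2, 3, 4)
  P2: need (1, 2, 2) fits (2, 3, 4); releases (0, 2, 1), pool now (2, 5, 5)
  P8: need (0, 3, 2) fits (2, 5, 5); releases (0, 1, 1), pool now (2, 6, 6)
  P3: need (0, 6, 3) fits (2, 6, 6); releases (0, 0, 2), pool now (2, 6, 8)
  P4: need (0, 3, 7) fits (2, 6, 8); releases (0, 3, 1), pool now (2, 9, 9)


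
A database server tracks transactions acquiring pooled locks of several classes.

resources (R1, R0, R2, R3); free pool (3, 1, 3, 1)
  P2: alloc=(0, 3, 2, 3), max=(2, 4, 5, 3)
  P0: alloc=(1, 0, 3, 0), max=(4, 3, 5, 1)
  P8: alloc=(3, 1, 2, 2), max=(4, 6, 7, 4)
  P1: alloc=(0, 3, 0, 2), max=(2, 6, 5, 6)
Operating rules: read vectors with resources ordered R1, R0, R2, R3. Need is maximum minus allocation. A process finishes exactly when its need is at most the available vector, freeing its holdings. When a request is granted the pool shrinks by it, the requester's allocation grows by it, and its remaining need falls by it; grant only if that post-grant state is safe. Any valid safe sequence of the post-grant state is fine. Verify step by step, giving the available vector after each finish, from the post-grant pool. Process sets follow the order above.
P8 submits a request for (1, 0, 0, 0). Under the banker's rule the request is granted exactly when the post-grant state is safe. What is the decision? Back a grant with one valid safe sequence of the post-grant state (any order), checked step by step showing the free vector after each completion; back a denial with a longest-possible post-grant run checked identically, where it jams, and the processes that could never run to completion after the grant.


GRANT: granting preserves safety; a valid post-grant sequence is P2, P1, P8, P0.
Key observation: post-grant, (2, 1, 3, 1) remains, and an order beginning with P2 completes everyone.
Verifying the post-grant state step by step:
  pool = (2, 1, 3, 1)
  run P2 (needs (2, 1, 3, 0), free (2, 1, 3, 1)); after release of (0, 3, 2, 3) the pool is (2, 4, 5, 4)
  run P1 (needs (2, 3, 5, 4), free (2, 4, 5, 4)); after release of (0, 3, 0, 2) the pool is (2, 7, 5, 6)
  run P8 (needs (0, 5, 5, 2), free (2, 7, 5, 6)); after release of (4, 1, 2, 2) the pool is (6, 8, 7, 8)
  run P0 (needs (3, 3, 2, 1), free (6, 8, 7, 8)); after release of (1, 0, 3, 0) the pool is (7, 8, 10, 8)


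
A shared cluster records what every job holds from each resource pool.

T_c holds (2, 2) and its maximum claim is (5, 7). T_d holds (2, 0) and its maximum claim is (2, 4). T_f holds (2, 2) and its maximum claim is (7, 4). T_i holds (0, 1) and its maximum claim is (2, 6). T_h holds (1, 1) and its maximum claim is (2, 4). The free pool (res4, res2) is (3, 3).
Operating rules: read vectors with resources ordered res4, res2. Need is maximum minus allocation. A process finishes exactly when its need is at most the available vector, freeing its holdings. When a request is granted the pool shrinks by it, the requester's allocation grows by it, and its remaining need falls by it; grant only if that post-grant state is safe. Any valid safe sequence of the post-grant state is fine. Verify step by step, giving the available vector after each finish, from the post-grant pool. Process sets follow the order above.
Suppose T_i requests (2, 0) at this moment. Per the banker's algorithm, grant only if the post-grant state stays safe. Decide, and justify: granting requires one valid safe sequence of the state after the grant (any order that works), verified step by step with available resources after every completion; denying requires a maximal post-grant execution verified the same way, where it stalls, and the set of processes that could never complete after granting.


DENY. Granting would leave the state unsafe.
Key observation: after T_h, T_d the pool peaks at (4, 4), and each blocked process is short somewhere: T_c on res2; T_f on res4; T_i on res2.
After a pretend grant, a maximal execution: T_h, T_d — then nothing else fits. Walking it through:
  pool = (1, 3)
  T_h needs (1, 3) <= (1, 3) -> finishes; pool += (1, 1) = (2, 4)
  T_d needs (0, 4) <= (2, 4) -> finishes; pool += (2, 0) = (4, 4)
  T_c cannot run: need (3, 5) vs free (4, 4) (insufficient res2)
  T_f cannot run: need (5, 2) vs free (4, 4) (insufficient res4)
  T_i cannot run: need (0, 5) vs free (4, 4) (insufficient res2)
Had the request been granted, T_c, T_f and T_i could never finish.


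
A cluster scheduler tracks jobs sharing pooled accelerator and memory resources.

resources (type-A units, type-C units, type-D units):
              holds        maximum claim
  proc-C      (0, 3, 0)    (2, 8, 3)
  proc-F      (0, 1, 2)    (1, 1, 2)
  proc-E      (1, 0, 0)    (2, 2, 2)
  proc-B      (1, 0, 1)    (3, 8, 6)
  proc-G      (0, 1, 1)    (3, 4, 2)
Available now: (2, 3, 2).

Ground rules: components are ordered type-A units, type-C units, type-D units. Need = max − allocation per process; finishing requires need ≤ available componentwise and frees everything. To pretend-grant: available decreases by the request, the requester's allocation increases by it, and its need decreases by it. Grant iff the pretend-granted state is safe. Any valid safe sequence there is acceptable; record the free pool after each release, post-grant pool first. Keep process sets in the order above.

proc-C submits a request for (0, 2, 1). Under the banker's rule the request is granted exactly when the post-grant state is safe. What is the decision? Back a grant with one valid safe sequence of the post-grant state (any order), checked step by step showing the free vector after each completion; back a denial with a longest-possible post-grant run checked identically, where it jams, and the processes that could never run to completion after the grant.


DENY: after the grant no complete ordering would exist.
Key observation: proc-F, proc-E can finish, but then (3, 2, 3) is all there is, and the blocked group's type-C units demands exceed it.
Pretend the grant happened; the run proc-F, proc-E goes as far as possible. Step-by-step check:
  pool = (2, 1, 1)
  proc-F needs (1, 0, 0) <= (2, 1, 1) -> finishes; pool += (0, 1, 2) = (2, 2, 3)
  proc-E needs (1, 2, 2) <= (2, 2, 3) -> finishes; pool += (1, 0, 0) = (3, 2, 3)
  blocked: proc-C wants (2, 3, 2), pool (3, 2, 3) — not enough type-C units
  blocked: proc-B wants (2, 8, 5), pool (3, 2, 3) — not enough type-C units and type-D units
  blocked: proc-G wants (3, 3, 1), pool (3, 2, 3) — not enough type-C units
Processes that could never finish after the grant: proc-C, proc-B and proc-G.


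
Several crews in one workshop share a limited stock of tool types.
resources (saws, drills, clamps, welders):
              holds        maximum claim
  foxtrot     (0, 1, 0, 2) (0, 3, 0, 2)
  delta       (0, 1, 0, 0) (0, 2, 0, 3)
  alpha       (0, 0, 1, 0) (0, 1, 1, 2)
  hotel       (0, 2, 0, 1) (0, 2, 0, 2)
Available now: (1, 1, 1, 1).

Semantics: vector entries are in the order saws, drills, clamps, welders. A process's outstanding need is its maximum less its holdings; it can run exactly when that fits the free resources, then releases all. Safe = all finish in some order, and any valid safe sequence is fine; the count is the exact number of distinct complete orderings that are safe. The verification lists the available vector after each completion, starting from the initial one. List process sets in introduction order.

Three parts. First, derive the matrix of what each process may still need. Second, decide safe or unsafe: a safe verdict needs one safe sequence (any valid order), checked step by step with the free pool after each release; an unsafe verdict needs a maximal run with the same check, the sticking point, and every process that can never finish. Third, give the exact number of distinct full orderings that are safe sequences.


(1) Remaining need (order saws, drills, clamps, welders):
  foxtrot: (0, 2, 0, 0)
  delta: (0, 1, 0, 3)
  alpha: (0, 1, 0, 2)
  hotel: (0, 0, 0, 1)
(2) SAFE. One safe sequence: hotel, alpha, foxtrot, delta.
Key observation: the first exact fit in this order is hotel — it needs (0, 0, 0, 1) with (1, 1, 1, 1) free, meeting a requested resource to the last unit.
Check, step by step:
  pool = (1, 1, 1, 1)
  hotel: need (0, 0, 0, 1) fits (1, 1, 1, 1); releases (0, 2, 0, 1), pool now (1, 3, 1, 2)
  alpha: need (0, 1, 0, 2) fits (1, 3, 1, 2); releases (0, 0, 1, 0), pool now (1, 3, 2, 2)
  foxtrot: need (0, 2, 0, 0) fits (1, 3, 2, 2); releases (0, 1, 0, 2), pool now (1, 4, 2, 4)
  delta: need (0, 1, 0, 3) fits (1, 4, 2, 4); releases (0, 1, 0, 0), pool now (1, 5, 2, 4)
(3) The exact count: 3 of the possible complete orderings are safe sequences.


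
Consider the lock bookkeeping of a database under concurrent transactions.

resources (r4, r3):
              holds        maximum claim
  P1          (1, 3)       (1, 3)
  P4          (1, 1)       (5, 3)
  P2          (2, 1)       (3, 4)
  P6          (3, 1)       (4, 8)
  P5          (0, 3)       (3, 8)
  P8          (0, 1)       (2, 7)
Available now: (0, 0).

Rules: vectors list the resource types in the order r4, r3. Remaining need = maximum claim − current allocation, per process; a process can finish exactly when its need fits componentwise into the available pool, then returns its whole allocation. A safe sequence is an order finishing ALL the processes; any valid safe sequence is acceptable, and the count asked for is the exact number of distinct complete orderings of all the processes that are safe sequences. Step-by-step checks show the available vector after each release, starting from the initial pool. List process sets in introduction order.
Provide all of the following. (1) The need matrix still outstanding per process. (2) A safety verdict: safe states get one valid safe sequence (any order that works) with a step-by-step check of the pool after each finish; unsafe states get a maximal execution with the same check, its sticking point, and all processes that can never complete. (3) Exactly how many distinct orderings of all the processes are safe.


(1) Outstanding need per process (order r4, r3):
  P1: (0, 0)
  P4: (4, 2)
  P2: (1, 3)
  P6: (1, 7)
  P5: (3, 5)
  P8: (2, 6)
(2) The state is UNSAFE.
Key observation: after P1, P2 the pool peaks at (3, 4), and each blocked process is short somewhere: P4 on r4; P6 on r3; P5 on r3; P8 on r3.
A maximal execution: P1, P2 — then nothing else fits. Step-by-step check:
  pool = (0, 0)
  run P1 (needs (0, 0), free (0, 0)); after release of (1, 3) the pool is (1, 3)
  run P2 (needs (1, 3), free (1, 3)); after release of (2, 1) the pool is (3, 4)
  P4 still needs (4, 2) but only (3, 4) is free — short on r4
  P6 still needs (1, 7) but only (3, 4) is free — short on r3
  P5 still needs (3, 5) but only (3, 4) is free — short on r3
  P8 still needs (2, 6) but only (3, 4) is free — short on r3
Never able to finish: P4, P6, P5 and P8.
(3) The exact count: 0 of the possible complete orderings are safe sequences.


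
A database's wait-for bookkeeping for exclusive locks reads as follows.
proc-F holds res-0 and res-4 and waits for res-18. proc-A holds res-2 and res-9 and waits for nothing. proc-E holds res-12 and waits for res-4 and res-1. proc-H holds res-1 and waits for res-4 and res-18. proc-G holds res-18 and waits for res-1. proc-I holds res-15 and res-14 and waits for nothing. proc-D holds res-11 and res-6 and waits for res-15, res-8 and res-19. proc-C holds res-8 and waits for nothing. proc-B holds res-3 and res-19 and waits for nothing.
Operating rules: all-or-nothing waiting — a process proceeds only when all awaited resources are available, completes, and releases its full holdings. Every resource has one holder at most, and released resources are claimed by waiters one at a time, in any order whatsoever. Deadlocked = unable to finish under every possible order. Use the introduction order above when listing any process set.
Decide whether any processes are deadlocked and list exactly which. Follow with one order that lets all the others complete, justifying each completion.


Deadlocked: proc-F, proc-E, proc-H and proc-G.
Key observation: the knot is the closed ring of waits proc-F -> proc-G -> proc-H -> proc-F; proc-E waits into the deadlock from upstream.
A valid finishing order for the others: proc-B, proc-A, proc-C, proc-I, proc-D.
Check, step by step:
  proc-B waits on nothing -> runs at once and releases res-3 and res-19
  proc-A waits on nothing -> runs at once and releases res-2 and res-9
  proc-C waits on nothing -> runs at once and releases res-8
  proc-I waits on nothing -> runs at once and releases res-15 and res-14
  run proc-D (all its waits — res-15, res-8 and res-19 — are resolved); releases res-11 and res-6


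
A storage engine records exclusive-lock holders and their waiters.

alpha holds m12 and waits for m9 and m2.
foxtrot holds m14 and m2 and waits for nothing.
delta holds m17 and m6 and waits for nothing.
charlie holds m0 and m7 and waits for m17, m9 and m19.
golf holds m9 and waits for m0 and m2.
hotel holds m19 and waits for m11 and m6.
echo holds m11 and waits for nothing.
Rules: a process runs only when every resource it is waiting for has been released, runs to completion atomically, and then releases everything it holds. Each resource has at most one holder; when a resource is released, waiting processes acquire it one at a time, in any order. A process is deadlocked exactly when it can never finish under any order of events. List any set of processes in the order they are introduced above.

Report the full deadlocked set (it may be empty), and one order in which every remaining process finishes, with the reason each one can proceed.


Deadlocked: alpha, charlie and golf.
Key observation: the loop golf -> charlie -> golf blocks itself forever; alpha waits into the deadlock from upstream.
A valid finishing order for the others: echo, delta, hotel, foxtrot.
Walking it through:
  run echo (it waits on nothing); releases m11
  run delta (it waits on nothing); releases m17 and m6
  run hotel (all its waits — m11 and m6 — are resolved); releases m19
  run foxtrot (it waits on nothing); releases m14 and m2


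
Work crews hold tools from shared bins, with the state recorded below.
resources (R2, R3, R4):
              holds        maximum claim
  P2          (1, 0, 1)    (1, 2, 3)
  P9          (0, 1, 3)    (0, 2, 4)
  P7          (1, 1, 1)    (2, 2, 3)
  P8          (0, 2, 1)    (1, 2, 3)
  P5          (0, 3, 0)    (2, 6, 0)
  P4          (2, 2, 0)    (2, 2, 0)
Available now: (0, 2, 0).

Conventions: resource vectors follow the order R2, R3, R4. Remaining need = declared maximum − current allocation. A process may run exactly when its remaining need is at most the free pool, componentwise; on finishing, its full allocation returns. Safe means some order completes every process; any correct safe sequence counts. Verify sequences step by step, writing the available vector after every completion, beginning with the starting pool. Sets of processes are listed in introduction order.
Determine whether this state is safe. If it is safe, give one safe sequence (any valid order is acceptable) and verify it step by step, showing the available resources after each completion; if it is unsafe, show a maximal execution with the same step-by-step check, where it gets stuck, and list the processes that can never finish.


UNSAFE.
Key observation: even finishing P4, P5 leaves just (2, 7, 0) free — too little R4 for any of the remaining processes.
Going as far as possible: P4, P5; after that, nothing fits. Verifying each step:
  pool = (0, 2, 0)
  run P4 (needs (0, 0, 0), free (0, 2, 0)); after release of (2, 2, 0) the pool is (2, 4, 0)
  run P5 (needs (2, 3, 0), free (2, 4, 0)); after release of (0, 3, 0) the pool is (2, 7, 0)
  P2 cannot run: need (0, 2, 2) vs free (2, 7, 0) (insufficient R4)
  P9 cannot run: need (0, 1, 1) vs free (2, 7, 0) (insufficient R4)
  P7 cannot run: need (1, 1, 2) vs free (2, 7, 0) (insufficient R4)
  P8 cannot run: need (1, 0, 2) vs free (2, 7, 0) (insufficient R4)
Permanently blocked: P2, P9, P7 and P8.


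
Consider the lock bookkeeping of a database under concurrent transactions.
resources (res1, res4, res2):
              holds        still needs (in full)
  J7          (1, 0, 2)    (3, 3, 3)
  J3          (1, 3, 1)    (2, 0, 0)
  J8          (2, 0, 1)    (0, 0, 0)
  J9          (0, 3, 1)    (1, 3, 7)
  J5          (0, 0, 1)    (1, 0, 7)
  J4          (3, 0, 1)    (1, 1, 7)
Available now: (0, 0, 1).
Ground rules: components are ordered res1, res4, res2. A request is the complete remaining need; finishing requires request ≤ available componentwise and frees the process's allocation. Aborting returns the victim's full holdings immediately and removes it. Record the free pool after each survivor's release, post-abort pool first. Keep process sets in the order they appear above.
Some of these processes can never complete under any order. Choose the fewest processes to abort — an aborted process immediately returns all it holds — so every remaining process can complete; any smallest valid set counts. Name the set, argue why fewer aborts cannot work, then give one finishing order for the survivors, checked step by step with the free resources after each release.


Abort J5 and J4.
Key observation: J9 was stuck for good until J5 and J4 gave back (3, 0, 2); in the order shown it finishes at step 4.
No one abort is enough; case by case: J7 alone leaves J9 blocked (short on res2); J3 alone leaves J9 blocked (short on res2); J8 alone leaves J9 blocked (short on res2); J9 alone leaves J5 blocked (short on res2); J5 alone leaves J9 blocked (short on res2); J4 alone leaves J9 blocked (short on res2).
The survivors complete as J3, J7, J8, J9. Walking it through (starting from the post-abort pool):
  pool = (3, 0, 3)
  J3 needs (2, 0, 0) <= (3, 0, 3) -> finishes; pool += (1, 3, 1) = (4, 3, 4)
  J7 needs (3, 3, 3) <= (4, 3, 4) -> finishes; pool += (1, 0, 2) = (5, 3, 6)
  J8 needs (0, 0, 0) <= (5, 3, 6) -> finishes; pool += (2, 0, 1) = (7, 3, 7)
  J9 needs (1, 3, 7) <= (7, 3, 7) -> finishes; pool += (0, 3, 1) = (7, 6, 8)


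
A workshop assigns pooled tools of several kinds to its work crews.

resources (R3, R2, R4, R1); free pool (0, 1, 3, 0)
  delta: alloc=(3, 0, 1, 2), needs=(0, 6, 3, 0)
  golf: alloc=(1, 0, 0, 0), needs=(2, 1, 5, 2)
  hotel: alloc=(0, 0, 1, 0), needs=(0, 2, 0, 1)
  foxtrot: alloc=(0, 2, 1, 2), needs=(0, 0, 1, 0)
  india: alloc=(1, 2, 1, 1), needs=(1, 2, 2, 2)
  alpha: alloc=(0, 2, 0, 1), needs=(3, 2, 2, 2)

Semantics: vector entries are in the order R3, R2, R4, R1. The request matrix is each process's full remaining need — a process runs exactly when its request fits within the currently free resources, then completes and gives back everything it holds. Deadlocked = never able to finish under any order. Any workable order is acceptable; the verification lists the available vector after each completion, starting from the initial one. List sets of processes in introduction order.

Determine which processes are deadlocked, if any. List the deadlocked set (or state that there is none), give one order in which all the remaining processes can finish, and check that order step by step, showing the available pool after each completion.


Deadlocked set: delta, golf, india and alpha.
Key observation: after foxtrot, hotel the pool peaks at (0, 3, 5, 2), and each blocked process is short somewhere: delta on R2; golf on R3; india on R3; alpha on R3.
One completion order for the rest: foxtrot, hotel. Verifying each step:
  pool = (0, 1, 3, 0)
  run foxtrot (needs (0, 0, 1, 0), free (0, 1, 3, 0)); after release of (0, 2, 1, 2) the pool is (0, 3, 4, 2)
  run hotel (needs (0, 2, 0, 1), free (0, 3, 4, 2)); after release of (0, 0, 1, 0) the pool is (0, 3, 5, 2)
None of the blocked processes ever fits:
  delta still needs (0, 6, 3, 0) but only (0, 3, 5, 2) is free — short on R2
  golf still needs (2, 1, 5, 2) but only (0, 3, 5, 2) is free — short on R3
  india still needs (1, 2, 2, 2) but only (0, 3, 5, 2) is free — short on R3
  alpha still needs (3, 2, 2, 2) but only (0, 3, 5, 2) is free — short on R3
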